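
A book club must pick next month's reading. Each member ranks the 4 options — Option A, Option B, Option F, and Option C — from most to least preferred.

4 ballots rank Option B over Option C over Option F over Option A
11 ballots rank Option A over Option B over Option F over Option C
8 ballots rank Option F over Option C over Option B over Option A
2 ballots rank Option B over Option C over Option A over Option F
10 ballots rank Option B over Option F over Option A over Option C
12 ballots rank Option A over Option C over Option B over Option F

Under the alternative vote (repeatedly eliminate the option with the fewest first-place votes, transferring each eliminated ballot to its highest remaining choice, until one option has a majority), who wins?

Option B

Round 1: Option A 23, Option B 16, Option F 8, Option C 0. Option C has the fewest and is eliminated.
Round 2: Option A 23, Option B 16, Option F 8. Option F has the fewest and is eliminated.
Round 3: Option B 24, Option A 23. Option B has a majority.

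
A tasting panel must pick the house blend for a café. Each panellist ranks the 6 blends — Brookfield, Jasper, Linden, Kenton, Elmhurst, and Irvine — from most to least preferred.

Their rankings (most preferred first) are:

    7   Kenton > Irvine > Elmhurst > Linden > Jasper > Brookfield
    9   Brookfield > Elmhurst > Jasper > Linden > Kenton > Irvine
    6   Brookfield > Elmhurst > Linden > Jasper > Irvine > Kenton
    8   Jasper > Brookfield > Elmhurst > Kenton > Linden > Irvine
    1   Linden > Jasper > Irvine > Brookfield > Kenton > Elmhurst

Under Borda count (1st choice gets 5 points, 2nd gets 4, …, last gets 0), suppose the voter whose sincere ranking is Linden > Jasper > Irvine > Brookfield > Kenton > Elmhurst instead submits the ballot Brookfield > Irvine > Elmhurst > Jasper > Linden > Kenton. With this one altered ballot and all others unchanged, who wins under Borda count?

Brookfield

Borda totals with the altered ballot: Brookfield 112, Jasper 88, Linden 59, Kenton 60, Elmhurst 108, Irvine 38.
The winner is unchanged: still Brookfield.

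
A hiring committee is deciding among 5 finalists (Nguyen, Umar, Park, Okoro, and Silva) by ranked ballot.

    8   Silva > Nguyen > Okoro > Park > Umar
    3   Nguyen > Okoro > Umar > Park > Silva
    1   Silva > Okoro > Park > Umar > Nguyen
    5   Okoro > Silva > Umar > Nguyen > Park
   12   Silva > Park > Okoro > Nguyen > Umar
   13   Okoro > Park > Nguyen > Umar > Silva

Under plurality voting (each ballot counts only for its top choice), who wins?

Silva

First-place vote totals:
  Nguyen: 3
  Umar: 0
  Park: 0
  Okoro: 18
  Silva: 21
Silva has the most first-place votes.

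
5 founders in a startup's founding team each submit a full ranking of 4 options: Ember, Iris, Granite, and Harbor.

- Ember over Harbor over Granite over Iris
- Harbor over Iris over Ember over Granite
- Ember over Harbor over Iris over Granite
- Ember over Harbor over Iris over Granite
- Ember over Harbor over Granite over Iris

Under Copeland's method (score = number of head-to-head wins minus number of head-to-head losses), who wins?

Pairwise results:
  Ember vs Iris: Ember wins 4–1.
  Ember vs Granite: Ember wins 5–0.
  Ember vs Harbor: Ember wins 4–1.
  Iris vs Granite: Iris wins 3–2.
  Iris vs Harbor: Harbor wins 5–0.
  Granite vs Harbor: Harbor wins 5–0.
Copeland scores (wins − losses):
  Ember: 3 − 0 = 3
  Iris: 1 − 2 = -1
  Granite: 0 − 3 = -3
  Harbor: 2 − 1 = 1
Ember has the best Copeland score.

Ember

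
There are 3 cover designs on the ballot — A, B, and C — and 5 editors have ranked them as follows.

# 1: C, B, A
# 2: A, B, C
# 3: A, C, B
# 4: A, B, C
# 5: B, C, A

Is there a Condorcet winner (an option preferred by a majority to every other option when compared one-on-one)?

Head-to-head results (5 voters total):
A vs B: A wins 3–2.
A vs C: A wins 3–2.
B vs C: B wins 3–2.
A beats each rival — B (3–2), C (3–2) — so A is the Condorcet winner.

Yes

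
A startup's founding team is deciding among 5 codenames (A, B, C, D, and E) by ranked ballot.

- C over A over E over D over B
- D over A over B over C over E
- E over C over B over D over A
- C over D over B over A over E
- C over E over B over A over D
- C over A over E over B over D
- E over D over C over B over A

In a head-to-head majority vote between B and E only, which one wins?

Ballots ranking B above E: 2.
Ballots ranking E above B: 5.
E wins the head-to-head, 5–2.

E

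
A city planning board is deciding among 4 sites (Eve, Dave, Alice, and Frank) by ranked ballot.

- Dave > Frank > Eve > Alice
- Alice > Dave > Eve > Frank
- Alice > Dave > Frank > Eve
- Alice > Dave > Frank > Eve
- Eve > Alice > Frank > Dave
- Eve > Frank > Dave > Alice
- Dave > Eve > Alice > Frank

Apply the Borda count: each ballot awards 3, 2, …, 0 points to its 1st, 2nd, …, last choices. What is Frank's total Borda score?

Borda scores:
  Eve: 1 + 1 + 0 + 0 + 3 + 3 + 2 = 10
  Dave: 3 + 2 + 2 + 2 + 0 + 1 + 3 = 13
  Alice: 0 + 3 + 3 + 3 + 2 + 0 + 1 = 12
  Frank: 2 + 0 + 1 + 1 + 1 + 2 + 0 = 7

7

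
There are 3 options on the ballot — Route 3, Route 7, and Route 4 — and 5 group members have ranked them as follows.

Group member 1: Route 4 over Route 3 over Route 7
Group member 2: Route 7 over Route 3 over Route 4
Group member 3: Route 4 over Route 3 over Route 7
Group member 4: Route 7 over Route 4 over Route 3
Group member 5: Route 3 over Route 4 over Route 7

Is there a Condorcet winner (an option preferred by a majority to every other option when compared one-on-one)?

Head-to-head results (5 voters total):
Route 3 vs Route 7: Route 3 wins 3–2.
Route 3 vs Route 4: Route 4 wins 3–2.
Route 7 vs Route 4: Route 4 wins 3–2.
Route 4 beats each rival — Route 3 (3–2), Route 7 (3–2) — so Route 4 is the Condorcet winner.

Yes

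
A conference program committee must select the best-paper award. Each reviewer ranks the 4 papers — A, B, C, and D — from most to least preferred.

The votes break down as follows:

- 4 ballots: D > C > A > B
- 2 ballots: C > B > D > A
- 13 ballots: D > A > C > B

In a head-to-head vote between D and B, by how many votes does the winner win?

15

Ballots ranking D above B: 4+13 = 17.
Ballots ranking B above D: 2.
D wins 17–2, a margin of 15.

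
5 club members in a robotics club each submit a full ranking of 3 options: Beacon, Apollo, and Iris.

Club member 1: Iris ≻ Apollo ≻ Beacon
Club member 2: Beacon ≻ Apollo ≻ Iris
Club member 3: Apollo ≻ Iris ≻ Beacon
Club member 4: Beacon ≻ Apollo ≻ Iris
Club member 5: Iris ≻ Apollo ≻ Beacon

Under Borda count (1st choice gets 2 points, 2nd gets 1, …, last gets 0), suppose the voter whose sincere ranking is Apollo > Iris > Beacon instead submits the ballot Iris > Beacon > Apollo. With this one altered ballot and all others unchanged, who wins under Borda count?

Borda totals with the altered ballot: Beacon 5, Apollo 4, Iris 6.
The switch changes the winner from Apollo to Iris.

Iris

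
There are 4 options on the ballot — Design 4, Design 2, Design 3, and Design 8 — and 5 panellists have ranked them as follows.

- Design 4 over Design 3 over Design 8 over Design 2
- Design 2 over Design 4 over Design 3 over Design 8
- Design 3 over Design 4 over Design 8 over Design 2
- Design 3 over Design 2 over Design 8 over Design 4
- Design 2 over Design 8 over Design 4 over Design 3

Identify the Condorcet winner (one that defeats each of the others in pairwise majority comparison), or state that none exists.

No Condorcet winner

Head-to-head results (5 voters total):
Design 4 vs Design 2: Design 2 wins 3–2.
Design 4 vs Design 3: Design 4 wins 3–2.
Design 4 vs Design 8: Design 4 wins 3–2.
Design 2 vs Design 3: Design 3 wins 3–2.
Design 2 vs Design 8: Design 2 wins 3–2.
Design 3 vs Design 8: Design 3 wins 4–1.
No candidate beats all others: Design 4 beats Design 3 beats Design 2 beats Design 4, a majority cycle.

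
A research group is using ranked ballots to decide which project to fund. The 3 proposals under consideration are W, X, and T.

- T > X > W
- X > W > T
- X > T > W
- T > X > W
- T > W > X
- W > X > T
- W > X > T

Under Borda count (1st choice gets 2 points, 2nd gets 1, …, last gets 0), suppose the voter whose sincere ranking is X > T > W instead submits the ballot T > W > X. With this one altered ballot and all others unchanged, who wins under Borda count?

T

Borda totals with the altered ballot: W 7, X 6, T 8.
The switch changes the winner from X to T.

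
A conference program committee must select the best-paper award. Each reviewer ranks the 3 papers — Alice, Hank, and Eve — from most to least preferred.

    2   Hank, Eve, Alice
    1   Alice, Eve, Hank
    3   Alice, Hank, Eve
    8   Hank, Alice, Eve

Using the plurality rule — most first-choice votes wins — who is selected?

Hank

First-place vote totals:
  Alice: 4
  Hank: 10
  Eve: 0
Hank has the most first-place votes.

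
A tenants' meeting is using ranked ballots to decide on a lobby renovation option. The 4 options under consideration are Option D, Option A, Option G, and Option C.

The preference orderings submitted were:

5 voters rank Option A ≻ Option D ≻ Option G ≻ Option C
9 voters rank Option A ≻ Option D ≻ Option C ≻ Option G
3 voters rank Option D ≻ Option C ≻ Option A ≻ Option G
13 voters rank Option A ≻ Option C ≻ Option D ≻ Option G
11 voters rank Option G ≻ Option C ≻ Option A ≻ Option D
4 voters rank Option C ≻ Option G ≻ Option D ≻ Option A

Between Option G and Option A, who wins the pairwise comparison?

Option A

Ballots ranking Option G above Option A: 11+4 = 15.
Ballots ranking Option A above Option G: 5+9+3+13 = 30.
Option A wins the head-to-head, 30–15.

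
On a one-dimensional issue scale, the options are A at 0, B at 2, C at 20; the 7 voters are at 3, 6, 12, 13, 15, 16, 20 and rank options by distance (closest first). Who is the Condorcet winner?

C

With single-peaked preferences on a line, the Condorcet winner is the candidate closest to the median voter.
The median voter (position 13) is closest to C at 20.
Check: C vs A — voters closer to C: 5 of 7.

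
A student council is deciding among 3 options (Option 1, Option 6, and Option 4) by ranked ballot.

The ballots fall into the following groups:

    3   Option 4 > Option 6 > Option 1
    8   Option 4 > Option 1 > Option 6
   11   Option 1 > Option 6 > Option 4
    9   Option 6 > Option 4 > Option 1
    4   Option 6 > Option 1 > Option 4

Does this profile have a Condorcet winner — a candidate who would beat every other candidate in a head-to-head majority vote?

Head-to-head results (35 voters total):
Option 1 vs Option 6: Option 1 wins 19–16.
Option 1 vs Option 4: Option 4 wins 20–15.
Option 6 vs Option 4: Option 6 wins 24–11.
No candidate beats all others: Option 1 beats Option 6 beats Option 4 beats Option 1, a majority cycle.

No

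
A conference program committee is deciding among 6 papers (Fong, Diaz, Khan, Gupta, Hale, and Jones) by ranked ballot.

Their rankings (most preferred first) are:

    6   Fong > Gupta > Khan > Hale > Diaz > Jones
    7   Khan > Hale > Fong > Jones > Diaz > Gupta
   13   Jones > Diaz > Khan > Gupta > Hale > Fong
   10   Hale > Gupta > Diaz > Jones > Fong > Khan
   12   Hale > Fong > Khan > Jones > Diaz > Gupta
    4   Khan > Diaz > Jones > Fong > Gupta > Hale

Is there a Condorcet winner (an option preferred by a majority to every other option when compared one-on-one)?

No

Head-to-head results (52 voters total):
Fong vs Diaz: Diaz wins 27–25.
Fong vs Khan: Fong wins 28–24.
Fong vs Gupta: Fong wins 29–23.
Fong vs Hale: Hale wins 42–10.
Fong vs Jones: Jones wins 27–25.
Diaz vs Khan: Khan wins 29–23.
Diaz vs Gupta: Diaz wins 36–16.
Diaz vs Hale: Hale wins 35–17.
Diaz vs Jones: Jones wins 32–20.
Khan vs Gupta: Khan wins 36–16.
Khan vs Hale: Khan wins 30–22.
Khan vs Jones: Khan wins 29–23.
Gupta vs Hale: Hale wins 29–23.
Gupta vs Jones: Jones wins 36–16.
Hale vs Jones: Hale wins 35–17.
No candidate beats all others: Fong beats Khan beats Diaz beats Fong, a majority cycle.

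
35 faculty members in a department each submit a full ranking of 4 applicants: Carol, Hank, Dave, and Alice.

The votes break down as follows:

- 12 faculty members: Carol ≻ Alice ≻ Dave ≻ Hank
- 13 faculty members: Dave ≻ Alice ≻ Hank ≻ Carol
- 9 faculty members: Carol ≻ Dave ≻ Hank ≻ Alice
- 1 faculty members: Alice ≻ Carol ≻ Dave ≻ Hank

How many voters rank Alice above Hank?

Ballots ranking Alice above Hank: 12+13+1 = 26.
Ballots ranking Hank above Alice: 9.
So 26 of 35 voters prefer Alice to Hank.

26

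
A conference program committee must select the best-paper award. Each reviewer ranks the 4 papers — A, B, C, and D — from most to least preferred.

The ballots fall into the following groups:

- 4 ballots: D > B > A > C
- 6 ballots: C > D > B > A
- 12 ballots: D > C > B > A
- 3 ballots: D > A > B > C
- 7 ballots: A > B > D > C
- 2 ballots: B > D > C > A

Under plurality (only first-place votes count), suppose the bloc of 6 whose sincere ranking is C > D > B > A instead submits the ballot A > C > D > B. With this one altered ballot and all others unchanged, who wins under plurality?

D

First-place totals with the altered ballot: A 13, B 2, C 0, D 19.
The winner is unchanged: still D.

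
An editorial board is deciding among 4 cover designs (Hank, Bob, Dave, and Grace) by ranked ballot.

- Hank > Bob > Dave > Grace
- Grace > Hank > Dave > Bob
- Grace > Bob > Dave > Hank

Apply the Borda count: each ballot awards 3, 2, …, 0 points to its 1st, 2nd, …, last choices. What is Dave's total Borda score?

3

Borda scores:
  Hank: 3 + 2 + 0 = 5
  Bob: 2 + 0 + 2 = 4
  Dave: 1 + 1 + 1 = 3
  Grace: 0 + 3 + 3 = 6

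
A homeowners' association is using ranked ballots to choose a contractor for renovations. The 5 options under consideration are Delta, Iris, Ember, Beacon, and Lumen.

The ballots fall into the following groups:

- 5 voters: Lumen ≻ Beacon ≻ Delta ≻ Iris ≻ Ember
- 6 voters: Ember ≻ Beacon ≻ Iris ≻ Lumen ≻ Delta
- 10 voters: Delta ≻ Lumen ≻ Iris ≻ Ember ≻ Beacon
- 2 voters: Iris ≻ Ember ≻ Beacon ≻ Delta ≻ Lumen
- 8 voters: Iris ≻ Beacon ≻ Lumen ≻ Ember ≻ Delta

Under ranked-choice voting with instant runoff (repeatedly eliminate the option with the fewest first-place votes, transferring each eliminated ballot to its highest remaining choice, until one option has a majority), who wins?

Iris

Round 1: Delta 10, Iris 10, Ember 6, Lumen 5, Beacon 0. Beacon has the fewest and is eliminated.
Round 2: Delta 10, Iris 10, Ember 6, Lumen 5. Lumen has the fewest and is eliminated.
Round 3: Delta 15, Iris 10, Ember 6. Ember has the fewest and is eliminated.
Round 4: Iris 16, Delta 15. Iris has a majority.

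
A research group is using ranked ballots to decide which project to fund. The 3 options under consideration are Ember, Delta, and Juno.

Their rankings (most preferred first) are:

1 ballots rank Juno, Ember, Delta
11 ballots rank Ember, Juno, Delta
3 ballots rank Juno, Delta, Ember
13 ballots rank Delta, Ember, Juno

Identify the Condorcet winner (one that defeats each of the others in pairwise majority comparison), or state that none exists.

Head-to-head results (28 voters total):
Ember vs Delta: Delta wins 16–12.
Ember vs Juno: Ember wins 24–4.
Delta vs Juno: Juno wins 15–13.
No candidate beats all others: Ember beats Juno beats Delta beats Ember, a majority cycle.

There is no Condorcet winner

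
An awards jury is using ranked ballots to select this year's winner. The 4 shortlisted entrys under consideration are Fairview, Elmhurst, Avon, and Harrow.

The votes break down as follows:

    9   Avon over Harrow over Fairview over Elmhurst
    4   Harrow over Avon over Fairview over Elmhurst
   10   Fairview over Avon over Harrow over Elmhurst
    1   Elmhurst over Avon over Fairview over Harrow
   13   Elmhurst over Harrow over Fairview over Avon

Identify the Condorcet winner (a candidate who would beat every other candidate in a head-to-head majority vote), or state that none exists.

There is no Condorcet winner

Head-to-head results (37 voters total):
Fairview vs Elmhurst: Fairview wins 23–14.
Fairview vs Avon: Fairview wins 23–14.
Fairview vs Harrow: Harrow wins 26–11.
Elmhurst vs Avon: Avon wins 23–14.
Elmhurst vs Harrow: Harrow wins 23–14.
Avon vs Harrow: Avon wins 20–17.
No candidate beats all others: Fairview beats Avon beats Harrow beats Fairview, a majority cycle.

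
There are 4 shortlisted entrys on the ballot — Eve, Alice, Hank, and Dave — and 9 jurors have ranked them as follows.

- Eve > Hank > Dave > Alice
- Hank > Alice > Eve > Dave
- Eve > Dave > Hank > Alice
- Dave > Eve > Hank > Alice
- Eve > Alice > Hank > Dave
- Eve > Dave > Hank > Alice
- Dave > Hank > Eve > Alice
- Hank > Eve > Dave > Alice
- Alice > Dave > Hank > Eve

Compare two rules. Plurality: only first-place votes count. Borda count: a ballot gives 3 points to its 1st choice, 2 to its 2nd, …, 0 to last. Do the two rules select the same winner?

Plurality first-place counts: Eve 4, Alice 1, Hank 2, Dave 2 → Eve.
Borda totals: Eve 18, Alice 7, Hank 15, Dave 14 → Eve.
The two rules agree on Eve.

Yes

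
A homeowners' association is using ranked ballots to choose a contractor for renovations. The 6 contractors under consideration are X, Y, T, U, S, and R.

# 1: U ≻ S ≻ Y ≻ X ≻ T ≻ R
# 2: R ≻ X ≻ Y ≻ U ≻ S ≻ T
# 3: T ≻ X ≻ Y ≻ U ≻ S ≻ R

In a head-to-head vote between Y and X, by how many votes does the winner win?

Ballots ranking Y above X: 1.
Ballots ranking X above Y: 2.
X wins 2–1, a margin of 1.

1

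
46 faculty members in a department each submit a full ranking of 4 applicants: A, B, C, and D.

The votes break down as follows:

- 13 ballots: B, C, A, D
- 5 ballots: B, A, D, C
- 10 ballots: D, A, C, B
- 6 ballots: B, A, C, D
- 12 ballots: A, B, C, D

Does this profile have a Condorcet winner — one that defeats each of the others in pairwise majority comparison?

Head-to-head results (46 voters total):
A vs B: B wins 24–22.
A vs C: A wins 33–13.
A vs D: A wins 36–10.
B vs C: B wins 36–10.
B vs D: B wins 36–10.
C vs D: C wins 31–15.
B beats each rival — A (24–22), C (36–10), D (36–10) — so B is the Condorcet winner.

Yes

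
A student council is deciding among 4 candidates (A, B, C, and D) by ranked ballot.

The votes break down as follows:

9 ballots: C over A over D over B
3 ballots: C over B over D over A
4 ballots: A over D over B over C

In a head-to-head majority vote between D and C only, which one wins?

Ballots ranking D above C: 4.
Ballots ranking C above D: 9+3 = 12.
C wins the head-to-head, 12–4.

C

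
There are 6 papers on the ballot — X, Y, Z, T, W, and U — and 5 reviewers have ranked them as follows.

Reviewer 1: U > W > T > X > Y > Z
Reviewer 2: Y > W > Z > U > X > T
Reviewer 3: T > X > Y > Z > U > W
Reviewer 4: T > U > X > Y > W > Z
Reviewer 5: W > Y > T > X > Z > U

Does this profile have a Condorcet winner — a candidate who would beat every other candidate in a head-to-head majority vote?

Head-to-head results (5 voters total):
X vs Y: X wins 3–2.
X vs Z: X wins 4–1.
X vs T: T wins 4–1.
X vs W: W wins 3–2.
X vs U: U wins 3–2.
Y vs Z: Y wins 5–0.
Y vs T: T wins 3–2.
Y vs W: Y wins 3–2.
Y vs U: Y wins 3–2.
Z vs T: T wins 4–1.
Z vs W: W wins 4–1.
Z vs U: Z wins 3–2.
T vs W: W wins 3–2.
T vs U: T wins 3–2.
W vs U: U wins 3–2.
No candidate beats all others: X beats Y beats W beats X, a majority cycle.

No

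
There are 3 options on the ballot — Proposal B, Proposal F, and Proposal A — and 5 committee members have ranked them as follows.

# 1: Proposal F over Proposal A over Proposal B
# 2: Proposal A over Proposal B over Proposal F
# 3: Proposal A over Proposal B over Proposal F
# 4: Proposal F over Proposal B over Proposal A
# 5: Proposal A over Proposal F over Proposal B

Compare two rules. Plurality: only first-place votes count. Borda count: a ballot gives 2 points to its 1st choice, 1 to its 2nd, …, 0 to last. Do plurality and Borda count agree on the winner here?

Yes

Plurality first-place counts: Proposal B 0, Proposal F 2, Proposal A 3 → Proposal A.
Borda totals: Proposal B 3, Proposal F 5, Proposal A 7 → Proposal A.
The two rules agree on Proposal A.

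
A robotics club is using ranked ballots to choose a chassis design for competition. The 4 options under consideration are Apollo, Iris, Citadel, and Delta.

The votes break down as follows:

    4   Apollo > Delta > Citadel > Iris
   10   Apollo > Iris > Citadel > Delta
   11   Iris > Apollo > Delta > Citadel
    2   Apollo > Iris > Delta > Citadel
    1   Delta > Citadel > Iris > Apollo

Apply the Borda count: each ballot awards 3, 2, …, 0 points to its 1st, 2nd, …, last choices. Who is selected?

Apollo

Borda scores:
  Apollo: 4·3 + 10·3 + 11·2 + 2·3 + 0 = 70
  Iris: 4·0 + 10·2 + 11·3 + 2·2 + 1 = 58
  Citadel: 4·1 + 10·1 + 11·0 + 2·0 + 2 = 16
  Delta: 4·2 + 10·0 + 11·1 + 2·1 + 3 = 24
Apollo has the highest total.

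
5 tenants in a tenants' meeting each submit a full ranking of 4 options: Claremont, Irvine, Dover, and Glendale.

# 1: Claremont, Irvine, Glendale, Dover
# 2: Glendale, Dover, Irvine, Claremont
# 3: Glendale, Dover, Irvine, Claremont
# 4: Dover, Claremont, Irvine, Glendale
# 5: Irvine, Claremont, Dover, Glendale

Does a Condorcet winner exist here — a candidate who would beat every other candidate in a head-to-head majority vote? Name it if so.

Head-to-head results (5 voters total):
Claremont vs Irvine: Irvine wins 3–2.
Claremont vs Dover: Dover wins 3–2.
Claremont vs Glendale: Claremont wins 3–2.
Irvine vs Dover: Dover wins 3–2.
Irvine vs Glendale: Irvine wins 3–2.
Dover vs Glendale: Glendale wins 3–2.
No candidate beats all others: Claremont beats Glendale beats Dover beats Claremont, a majority cycle.

None — there is no Condorcet winner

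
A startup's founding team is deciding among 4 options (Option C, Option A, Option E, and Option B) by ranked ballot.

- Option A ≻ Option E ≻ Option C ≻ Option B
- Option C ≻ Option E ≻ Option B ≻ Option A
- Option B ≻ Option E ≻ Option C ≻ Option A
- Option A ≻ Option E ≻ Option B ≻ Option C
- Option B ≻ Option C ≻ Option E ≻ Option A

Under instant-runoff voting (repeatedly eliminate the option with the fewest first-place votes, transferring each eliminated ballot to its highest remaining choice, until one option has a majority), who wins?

Option B

Round 1: Option A 2, Option B 2, Option C 1, Option E 0. Option E has the fewest and is eliminated.
Round 2: Option A 2, Option B 2, Option C 1. Option C has the fewest and is eliminated.
Round 3: Option B 3, Option A 2. Option B has a majority.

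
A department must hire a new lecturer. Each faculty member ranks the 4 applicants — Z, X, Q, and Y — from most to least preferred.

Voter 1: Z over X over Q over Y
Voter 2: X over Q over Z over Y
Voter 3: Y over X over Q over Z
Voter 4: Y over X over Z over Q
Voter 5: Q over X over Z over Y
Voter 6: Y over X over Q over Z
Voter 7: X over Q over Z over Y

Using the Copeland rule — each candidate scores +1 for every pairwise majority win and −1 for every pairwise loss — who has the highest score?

X

Pairwise results:
  Z vs X: X wins 6–1.
  Z vs Q: Q wins 5–2.
  Z vs Y: Z wins 4–3.
  X vs Q: X wins 6–1.
  X vs Y: X wins 4–3.
  Q vs Y: Q wins 4–3.
Copeland scores (wins − losses):
  Z: 1 − 2 = -1
  X: 3 − 0 = 3
  Q: 2 − 1 = 1
  Y: 0 − 3 = -3
X has the best Copeland score.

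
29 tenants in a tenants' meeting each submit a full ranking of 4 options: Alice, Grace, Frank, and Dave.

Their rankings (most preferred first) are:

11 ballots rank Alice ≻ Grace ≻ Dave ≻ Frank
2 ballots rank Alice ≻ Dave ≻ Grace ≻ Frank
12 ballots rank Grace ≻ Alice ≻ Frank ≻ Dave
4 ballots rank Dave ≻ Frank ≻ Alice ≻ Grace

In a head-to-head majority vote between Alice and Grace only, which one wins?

Alice

Ballots ranking Alice above Grace: 11+2+4 = 17.
Ballots ranking Grace above Alice: 12.
Alice wins the head-to-head, 17–12.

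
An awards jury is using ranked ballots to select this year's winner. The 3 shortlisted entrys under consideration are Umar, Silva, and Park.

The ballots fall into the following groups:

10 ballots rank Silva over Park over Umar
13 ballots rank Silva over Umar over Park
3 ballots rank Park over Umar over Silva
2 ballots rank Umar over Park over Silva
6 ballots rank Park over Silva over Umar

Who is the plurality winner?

First-place vote totals:
  Umar: 2
  Silva: 23
  Park: 9
Silva has the most first-place votes.

Silva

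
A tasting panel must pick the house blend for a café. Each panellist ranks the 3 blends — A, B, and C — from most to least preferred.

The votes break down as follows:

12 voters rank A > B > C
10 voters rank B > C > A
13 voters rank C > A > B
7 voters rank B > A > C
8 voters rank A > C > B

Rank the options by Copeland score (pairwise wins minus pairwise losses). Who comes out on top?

Pairwise results:
  A vs B: A wins 33–17.
  A vs C: A wins 27–23.
  B vs C: B wins 29–21.
Copeland scores (wins − losses):
  A: 2 − 0 = 2
  B: 1 − 1 = 0
  C: 0 − 2 = -2
A has the best Copeland score.

A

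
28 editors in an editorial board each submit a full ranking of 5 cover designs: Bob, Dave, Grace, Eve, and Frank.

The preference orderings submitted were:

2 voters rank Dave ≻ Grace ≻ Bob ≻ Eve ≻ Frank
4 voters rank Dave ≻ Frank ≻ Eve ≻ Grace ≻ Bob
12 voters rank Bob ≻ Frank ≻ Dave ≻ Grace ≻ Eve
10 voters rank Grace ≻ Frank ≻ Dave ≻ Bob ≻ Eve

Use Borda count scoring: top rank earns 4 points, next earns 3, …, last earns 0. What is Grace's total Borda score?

62

Borda scores:
  Bob: 2·2 + 4·0 + 12·4 + 10·1 = 62
  Dave: 2·4 + 4·4 + 12·2 + 10·2 = 68
  Grace: 2·3 + 4·1 + 12·1 + 10·4 = 62
  Eve: 2·1 + 4·2 + 12·0 + 10·0 = 10
  Frank: 2·0 + 4·3 + 12·3 + 10·3 = 78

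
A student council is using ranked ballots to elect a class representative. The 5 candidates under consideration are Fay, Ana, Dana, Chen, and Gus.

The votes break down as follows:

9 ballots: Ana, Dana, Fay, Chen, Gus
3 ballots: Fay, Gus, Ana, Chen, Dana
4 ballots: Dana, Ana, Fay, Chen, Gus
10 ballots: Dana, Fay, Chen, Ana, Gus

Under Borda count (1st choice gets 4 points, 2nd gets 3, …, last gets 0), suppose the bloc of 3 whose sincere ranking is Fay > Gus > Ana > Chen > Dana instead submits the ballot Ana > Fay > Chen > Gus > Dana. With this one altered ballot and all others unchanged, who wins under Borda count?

Dana

Borda totals with the altered ballot: Fay 65, Ana 70, Dana 83, Chen 39, Gus 3.
The winner is unchanged: still Dana.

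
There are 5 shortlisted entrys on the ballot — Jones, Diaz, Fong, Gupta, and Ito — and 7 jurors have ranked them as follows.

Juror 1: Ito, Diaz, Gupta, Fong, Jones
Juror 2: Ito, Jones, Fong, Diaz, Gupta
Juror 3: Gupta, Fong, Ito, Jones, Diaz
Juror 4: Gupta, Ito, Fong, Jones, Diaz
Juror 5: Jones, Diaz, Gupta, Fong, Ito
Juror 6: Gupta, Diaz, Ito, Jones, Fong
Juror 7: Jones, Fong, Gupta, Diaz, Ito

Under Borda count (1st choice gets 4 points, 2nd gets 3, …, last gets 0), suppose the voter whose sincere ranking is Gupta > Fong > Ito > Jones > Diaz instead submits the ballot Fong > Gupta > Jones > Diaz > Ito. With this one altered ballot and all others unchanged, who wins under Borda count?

Borda totals with the altered ballot: Jones 15, Diaz 12, Fong 13, Gupta 17, Ito 13.
The winner is unchanged: still Gupta.

Gupta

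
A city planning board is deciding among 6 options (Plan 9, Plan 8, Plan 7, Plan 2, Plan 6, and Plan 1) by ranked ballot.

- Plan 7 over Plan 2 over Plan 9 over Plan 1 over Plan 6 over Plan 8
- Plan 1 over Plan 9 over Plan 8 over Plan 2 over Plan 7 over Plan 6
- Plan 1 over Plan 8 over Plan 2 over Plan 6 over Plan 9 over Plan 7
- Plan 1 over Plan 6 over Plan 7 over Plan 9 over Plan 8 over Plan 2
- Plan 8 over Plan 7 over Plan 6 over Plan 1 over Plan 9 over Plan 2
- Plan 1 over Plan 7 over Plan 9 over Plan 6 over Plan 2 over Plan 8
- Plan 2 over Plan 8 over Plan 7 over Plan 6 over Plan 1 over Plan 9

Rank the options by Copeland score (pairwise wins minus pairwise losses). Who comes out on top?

Pairwise results:
  Plan 9 vs Plan 8: Plan 9 wins 4–3.
  Plan 9 vs Plan 7: Plan 7 wins 5–2.
  Plan 9 vs Plan 2: Plan 9 wins 4–3.
  Plan 9 vs Plan 6: Plan 6 wins 4–3.
  Plan 9 vs Plan 1: Plan 1 wins 6–1.
  Plan 8 vs Plan 7: Plan 8 wins 4–3.
  Plan 8 vs Plan 2: Plan 8 wins 4–3.
  Plan 8 vs Plan 6: Plan 8 wins 4–3.
  Plan 8 vs Plan 1: Plan 1 wins 5–2.
  Plan 7 vs Plan 2: Plan 7 wins 4–3.
  Plan 7 vs Plan 6: Plan 7 wins 5–2.
  Plan 7 vs Plan 1: Plan 1 wins 4–3.
  Plan 2 vs Plan 6: Plan 2 wins 4–3.
  Plan 2 vs Plan 1: Plan 1 wins 5–2.
  Plan 6 vs Plan 1: Plan 1 wins 5–2.
Copeland scores (wins − losses):
  Plan 9: 2 − 3 = -1
  Plan 8: 3 − 2 = 1
  Plan 7: 3 − 2 = 1
  Plan 2: 1 − 4 = -3
  Plan 6: 1 − 4 = -3
  Plan 1: 5 − 0 = 5
Plan 1 has the best Copeland score.

Plan 1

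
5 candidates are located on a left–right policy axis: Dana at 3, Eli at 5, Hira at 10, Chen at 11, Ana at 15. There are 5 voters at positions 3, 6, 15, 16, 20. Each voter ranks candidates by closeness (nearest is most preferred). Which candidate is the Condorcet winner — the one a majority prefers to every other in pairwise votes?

With single-peaked preferences on a line, the Condorcet winner is the candidate closest to the median voter.
The median voter (position 15) is closest to Ana at 15.
Check: Ana vs Chen — voters closer to Ana: 3 of 5.

Ana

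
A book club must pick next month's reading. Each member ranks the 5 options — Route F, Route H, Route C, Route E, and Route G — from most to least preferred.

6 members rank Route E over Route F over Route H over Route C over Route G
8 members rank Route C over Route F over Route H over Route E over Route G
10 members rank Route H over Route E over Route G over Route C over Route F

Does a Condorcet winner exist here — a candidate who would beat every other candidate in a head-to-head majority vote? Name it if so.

Head-to-head results (24 voters total):
Route F vs Route H: Route F wins 14–10.
Route F vs Route C: Route C wins 18–6.
Route F vs Route E: Route E wins 16–8.
Route F vs Route G: Route F wins 14–10.
Route H vs Route C: Route H wins 16–8.
Route H vs Route E: Route H wins 18–6.
Route H vs Route G: Route H wins 24–0.
Route C vs Route E: Route E wins 16–8.
Route C vs Route G: Route C wins 14–10.
Route E vs Route G: Route E wins 24–0.
No candidate beats all others: Route F beats Route H beats Route C beats Route F, a majority cycle.

No Condorcet winner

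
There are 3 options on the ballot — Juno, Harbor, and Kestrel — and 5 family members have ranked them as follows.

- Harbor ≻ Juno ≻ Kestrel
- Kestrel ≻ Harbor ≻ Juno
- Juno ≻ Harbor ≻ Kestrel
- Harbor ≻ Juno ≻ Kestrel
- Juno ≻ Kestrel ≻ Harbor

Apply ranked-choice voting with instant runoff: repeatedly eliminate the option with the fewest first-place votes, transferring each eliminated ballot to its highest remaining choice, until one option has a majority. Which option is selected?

Harbor

Round 1: Juno 2, Harbor 2, Kestrel 1. Kestrel has the fewest and is eliminated.
Round 2: Harbor 3, Juno 2. Harbor has a majority.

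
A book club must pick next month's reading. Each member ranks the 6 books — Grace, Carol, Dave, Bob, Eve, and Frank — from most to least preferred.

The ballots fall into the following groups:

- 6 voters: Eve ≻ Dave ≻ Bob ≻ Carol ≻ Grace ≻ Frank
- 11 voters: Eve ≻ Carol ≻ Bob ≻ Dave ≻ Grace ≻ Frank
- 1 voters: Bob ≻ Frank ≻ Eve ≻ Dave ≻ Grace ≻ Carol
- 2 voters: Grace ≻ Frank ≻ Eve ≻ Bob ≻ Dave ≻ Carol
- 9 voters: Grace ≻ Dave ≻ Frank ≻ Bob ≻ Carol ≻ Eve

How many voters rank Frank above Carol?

Ballots ranking Frank above Carol: 1+2+9 = 12.
Ballots ranking Carol above Frank: 6+11 = 17.
So 12 of 29 voters prefer Frank to Carol.

12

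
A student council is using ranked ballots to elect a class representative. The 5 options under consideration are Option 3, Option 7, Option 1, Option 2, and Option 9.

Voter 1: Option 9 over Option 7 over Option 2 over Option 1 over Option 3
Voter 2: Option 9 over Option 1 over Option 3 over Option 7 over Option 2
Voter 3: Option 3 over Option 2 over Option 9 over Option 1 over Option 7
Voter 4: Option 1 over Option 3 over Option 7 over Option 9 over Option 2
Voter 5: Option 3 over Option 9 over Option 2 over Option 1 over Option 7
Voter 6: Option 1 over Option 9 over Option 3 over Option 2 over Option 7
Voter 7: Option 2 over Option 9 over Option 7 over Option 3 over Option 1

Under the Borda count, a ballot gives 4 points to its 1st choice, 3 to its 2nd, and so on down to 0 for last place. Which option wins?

Option 9

Borda scores:
  Option 3: 0 + 2 + 4 + 3 + 4 + 2 + 1 = 16
  Option 7: 3 + 1 + 0 + 2 + 0 + 0 + 2 = 8
  Option 1: 1 + 3 + 1 + 4 + 1 + 4 + 0 = 14
  Option 2: 2 + 0 + 3 + 0 + 2 + 1 + 4 = 12
  Option 9: 4 + 4 + 2 + 1 + 3 + 3 + 3 = 20
Option 9 has the highest total.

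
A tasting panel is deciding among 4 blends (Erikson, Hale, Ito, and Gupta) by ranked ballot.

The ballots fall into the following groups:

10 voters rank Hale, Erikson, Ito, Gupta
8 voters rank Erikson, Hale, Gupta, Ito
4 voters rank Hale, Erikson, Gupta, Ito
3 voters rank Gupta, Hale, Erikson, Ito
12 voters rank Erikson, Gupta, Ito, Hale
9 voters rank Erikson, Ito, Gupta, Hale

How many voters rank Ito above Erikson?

0

Ballots ranking Ito above Erikson: 0.
Ballots ranking Erikson above Ito: 10+8+4+3+12+9 = 46.
So 0 of 46 voters prefer Ito to Erikson.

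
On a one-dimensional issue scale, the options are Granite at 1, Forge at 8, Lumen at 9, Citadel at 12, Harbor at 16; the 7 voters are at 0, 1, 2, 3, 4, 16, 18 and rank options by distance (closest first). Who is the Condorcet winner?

With single-peaked preferences on a line, the Condorcet winner is the candidate closest to the median voter.
The median voter (position 3) is closest to Granite at 1.
Check: Granite vs Lumen — voters closer to Granite: 5 of 7.

Granite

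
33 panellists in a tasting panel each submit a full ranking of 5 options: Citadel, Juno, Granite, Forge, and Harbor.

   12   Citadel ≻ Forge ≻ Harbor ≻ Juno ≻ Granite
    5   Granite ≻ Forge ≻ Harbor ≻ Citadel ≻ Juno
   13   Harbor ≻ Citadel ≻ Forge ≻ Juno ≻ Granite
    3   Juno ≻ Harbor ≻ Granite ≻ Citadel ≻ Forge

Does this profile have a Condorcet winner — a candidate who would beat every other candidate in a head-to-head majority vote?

Head-to-head results (33 voters total):
Citadel vs Juno: Citadel wins 30–3.
Citadel vs Granite: Citadel wins 25–8.
Citadel vs Forge: Citadel wins 28–5.
Citadel vs Harbor: Harbor wins 21–12.
Juno vs Granite: Juno wins 28–5.
Juno vs Forge: Forge wins 30–3.
Juno vs Harbor: Harbor wins 30–3.
Granite vs Forge: Forge wins 25–8.
Granite vs Harbor: Harbor wins 28–5.
Forge vs Harbor: Forge wins 17–16.
No candidate beats all others: Citadel beats Forge beats Harbor beats Citadel, a majority cycle.

No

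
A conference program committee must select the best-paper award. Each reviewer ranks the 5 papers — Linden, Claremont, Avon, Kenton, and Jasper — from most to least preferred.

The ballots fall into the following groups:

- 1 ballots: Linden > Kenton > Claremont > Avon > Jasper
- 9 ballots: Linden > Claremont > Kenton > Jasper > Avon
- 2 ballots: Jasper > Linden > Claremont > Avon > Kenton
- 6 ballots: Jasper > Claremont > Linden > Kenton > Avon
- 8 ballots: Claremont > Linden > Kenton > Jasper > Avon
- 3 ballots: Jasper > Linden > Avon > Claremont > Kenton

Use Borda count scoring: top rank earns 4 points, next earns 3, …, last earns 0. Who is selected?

Linden

Borda scores:
  Linden: 4 + 9·4 + 2·3 + 6·2 + 8·3 + 3·3 = 91
  Claremont: 2 + 9·3 + 2·2 + 6·3 + 8·4 + 3·1 = 86
  Avon: 1 + 9·0 + 2·1 + 6·0 + 8·0 + 3·2 = 9
  Kenton: 3 + 9·2 + 2·0 + 6·1 + 8·2 + 3·0 = 43
  Jasper: 0 + 9·1 + 2·4 + 6·4 + 8·1 + 3·4 = 61
Linden has the highest total.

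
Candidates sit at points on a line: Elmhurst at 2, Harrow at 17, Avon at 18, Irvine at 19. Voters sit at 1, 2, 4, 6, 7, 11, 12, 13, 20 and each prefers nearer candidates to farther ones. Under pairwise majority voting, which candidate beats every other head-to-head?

With single-peaked preferences on a line, the Condorcet winner is the candidate closest to the median voter.
The median voter (position 7) is closest to Elmhurst at 2.
Check: Elmhurst vs Harrow — voters closer to Elmhurst: 5 of 9.

Elmhurst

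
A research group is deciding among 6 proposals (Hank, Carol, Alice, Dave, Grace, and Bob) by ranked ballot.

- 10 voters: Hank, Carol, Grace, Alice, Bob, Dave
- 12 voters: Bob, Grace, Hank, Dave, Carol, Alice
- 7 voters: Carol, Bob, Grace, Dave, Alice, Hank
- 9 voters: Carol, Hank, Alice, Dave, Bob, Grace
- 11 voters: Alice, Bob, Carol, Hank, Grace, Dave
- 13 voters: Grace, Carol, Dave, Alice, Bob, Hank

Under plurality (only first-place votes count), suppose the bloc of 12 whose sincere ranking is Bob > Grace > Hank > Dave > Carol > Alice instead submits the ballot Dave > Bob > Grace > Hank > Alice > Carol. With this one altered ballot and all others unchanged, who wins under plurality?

Carol

First-place totals with the altered ballot: Hank 10, Carol 16, Alice 11, Dave 12, Grace 13, Bob 0.
The winner is unchanged: still Carol.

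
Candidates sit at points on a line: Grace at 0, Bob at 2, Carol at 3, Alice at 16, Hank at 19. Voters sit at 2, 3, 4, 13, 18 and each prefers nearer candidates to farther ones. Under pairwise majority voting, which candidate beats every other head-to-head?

With single-peaked preferences on a line, the Condorcet winner is the candidate closest to the median voter.
The median voter (position 4) is closest to Carol at 3.
Check: Carol vs Bob — voters closer to Carol: 4 of 5.

Carol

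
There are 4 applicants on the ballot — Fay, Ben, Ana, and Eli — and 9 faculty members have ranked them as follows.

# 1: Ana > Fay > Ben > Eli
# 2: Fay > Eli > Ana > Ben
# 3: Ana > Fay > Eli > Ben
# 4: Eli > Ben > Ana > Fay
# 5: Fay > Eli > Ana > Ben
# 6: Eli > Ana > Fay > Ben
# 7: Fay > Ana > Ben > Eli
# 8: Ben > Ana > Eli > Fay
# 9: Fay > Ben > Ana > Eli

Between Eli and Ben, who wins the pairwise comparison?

Ballots ranking Eli above Ben: 5.
Ballots ranking Ben above Eli: 4.
Eli wins the head-to-head, 5–4.

Eli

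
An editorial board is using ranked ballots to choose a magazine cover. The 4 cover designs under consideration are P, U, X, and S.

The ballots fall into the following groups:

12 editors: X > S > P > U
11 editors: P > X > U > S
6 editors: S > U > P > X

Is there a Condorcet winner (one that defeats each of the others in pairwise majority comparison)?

No

Head-to-head results (29 voters total):
P vs U: P wins 23–6.
P vs X: P wins 17–12.
P vs S: S wins 18–11.
U vs X: X wins 23–6.
U vs S: S wins 18–11.
X vs S: X wins 23–6.
No candidate beats all others: P beats X beats S beats P, a majority cycle.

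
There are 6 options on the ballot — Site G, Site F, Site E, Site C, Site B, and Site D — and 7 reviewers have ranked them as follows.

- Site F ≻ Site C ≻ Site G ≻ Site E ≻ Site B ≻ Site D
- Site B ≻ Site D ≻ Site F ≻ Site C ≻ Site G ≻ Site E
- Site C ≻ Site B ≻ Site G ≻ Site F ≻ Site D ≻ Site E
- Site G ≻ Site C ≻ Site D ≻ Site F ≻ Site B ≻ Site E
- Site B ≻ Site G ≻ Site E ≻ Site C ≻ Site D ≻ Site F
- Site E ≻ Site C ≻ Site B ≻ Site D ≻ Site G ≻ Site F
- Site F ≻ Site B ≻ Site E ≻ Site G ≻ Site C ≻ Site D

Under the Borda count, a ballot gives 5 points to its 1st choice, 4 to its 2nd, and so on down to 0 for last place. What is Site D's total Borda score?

11

Borda scores:
  Site G: 3 + 1 + 3 + 5 + 4 + 1 + 2 = 19
  Site F: 5 + 3 + 2 + 2 + 0 + 0 + 5 = 17
  Site E: 2 + 0 + 0 + 0 + 3 + 5 + 3 = 13
  Site C: 4 + 2 + 5 + 4 + 2 + 4 + 1 = 22
  Site B: 1 + 5 + 4 + 1 + 5 + 3 + 4 = 23
  Site D: 0 + 4 + 1 + 3 + 1 + 2 + 0 = 11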